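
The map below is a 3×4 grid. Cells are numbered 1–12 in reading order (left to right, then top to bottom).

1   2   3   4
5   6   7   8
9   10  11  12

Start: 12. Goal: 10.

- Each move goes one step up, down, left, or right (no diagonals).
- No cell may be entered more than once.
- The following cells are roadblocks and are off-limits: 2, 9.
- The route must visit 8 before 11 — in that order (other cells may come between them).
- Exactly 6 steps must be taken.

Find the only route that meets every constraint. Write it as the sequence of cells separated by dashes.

12 - 8 - 4 - 3 - 7 - 11 - 10

The waypoints must appear in the order 8, 11, with no cell reused.
Route from 12: up 2 to 4, left 1 to 3, down 2 to 11, left 1 to 10 — 6 moves in all.
Check: order respected (8 at step 1, 11 at step 5); 6 moves as required.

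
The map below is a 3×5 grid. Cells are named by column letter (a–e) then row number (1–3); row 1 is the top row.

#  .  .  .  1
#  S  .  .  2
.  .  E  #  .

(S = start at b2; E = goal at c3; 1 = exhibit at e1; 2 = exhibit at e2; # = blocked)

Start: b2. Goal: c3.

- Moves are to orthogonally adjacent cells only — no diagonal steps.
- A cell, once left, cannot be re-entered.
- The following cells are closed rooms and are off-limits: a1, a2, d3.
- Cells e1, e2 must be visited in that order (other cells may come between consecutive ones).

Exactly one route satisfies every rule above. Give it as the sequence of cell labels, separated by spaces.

b2 b1 c1 d1 e1 e2 d2 c2 c3

The waypoints must appear in the order e1, e2, with no cell reused.
Route from b2: up 1 to b1, right 3 to e1, down 1 to e2, left 2 to c2, down 1 to c3 — 8 moves in all.
Check: order respected (1 at step 4, 2 at step 5).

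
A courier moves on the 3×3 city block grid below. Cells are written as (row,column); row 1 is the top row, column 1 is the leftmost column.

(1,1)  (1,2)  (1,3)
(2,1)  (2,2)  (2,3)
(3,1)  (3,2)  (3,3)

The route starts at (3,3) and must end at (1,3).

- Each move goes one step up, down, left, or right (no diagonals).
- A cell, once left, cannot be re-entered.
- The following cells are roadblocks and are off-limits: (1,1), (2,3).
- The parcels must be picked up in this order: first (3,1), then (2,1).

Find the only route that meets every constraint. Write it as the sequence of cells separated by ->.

The waypoints must appear in the order (3,1), (2,1), with no cell reused.
Route from (3,3): 2× left (reaching (3,1)), up to (2,1), right to (2,2), up to (1,2), right to (1,3) — 6 moves in all.
Check: order respected ((3,1) at step 2, (2,1) at step 3).

(3,3) -> (3,2) -> (3,1) -> (2,1) -> (2,2) -> (1,2) -> (1,3)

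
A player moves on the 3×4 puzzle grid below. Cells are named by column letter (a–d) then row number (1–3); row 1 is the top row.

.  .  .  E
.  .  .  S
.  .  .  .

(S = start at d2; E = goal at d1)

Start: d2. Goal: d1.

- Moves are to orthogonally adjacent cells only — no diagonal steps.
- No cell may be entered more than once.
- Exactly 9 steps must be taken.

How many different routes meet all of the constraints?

9

Need simple routes of exactly 9 moves from d2 to d1 (Manhattan distance 1, so 4 moves are spent on a detour and 4 undoing it).
Branch systematically from the start, pruning whenever the remaining move budget drops below the Manhattan distance to d1 or differs from it in parity. Grouping the completions by first move — via d3: 5; via c2: 4 (no valid completion starts via d1) — and summing: 5 + 4 = 9.
That gives 9 routes.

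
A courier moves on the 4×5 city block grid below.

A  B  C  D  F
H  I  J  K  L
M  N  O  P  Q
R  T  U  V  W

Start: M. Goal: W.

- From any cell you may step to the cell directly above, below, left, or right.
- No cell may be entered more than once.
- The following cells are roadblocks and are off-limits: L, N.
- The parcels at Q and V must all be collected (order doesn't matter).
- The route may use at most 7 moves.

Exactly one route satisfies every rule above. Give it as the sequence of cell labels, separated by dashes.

Any route must reach Q and V and still end at W within 7 moves, so the order of the required stops is forced.
Route from M: down to R, 3× right (reaching V), up to P, right to Q, down to W — 7 moves in all.
Check: all required cells visited; 7 ≤ 7 moves.

M - R - T - U - V - P - Q - W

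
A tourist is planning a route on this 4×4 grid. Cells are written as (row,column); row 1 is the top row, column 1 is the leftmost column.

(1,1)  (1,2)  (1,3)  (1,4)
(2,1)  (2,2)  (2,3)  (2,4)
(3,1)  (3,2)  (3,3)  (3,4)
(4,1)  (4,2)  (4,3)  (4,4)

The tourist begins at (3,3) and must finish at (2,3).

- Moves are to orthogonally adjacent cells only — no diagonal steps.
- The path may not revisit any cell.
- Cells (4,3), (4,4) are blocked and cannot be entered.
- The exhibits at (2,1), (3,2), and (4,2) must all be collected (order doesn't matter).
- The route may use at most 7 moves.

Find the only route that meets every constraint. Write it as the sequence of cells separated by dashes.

The budget equals the shortest possible length, so every move has to be on a shortest route through the required cells.
Route from (3,3): left 1 to (3,2), down 1 to (4,2), left 1 to (4,1), up 2 to (2,1), right 2 to (2,3) — 7 moves in all.
Check: all required cells visited; 7 ≤ 7 moves.

(3,3) - (3,2) - (4,2) - (4,1) - (3,1) - (2,1) - (2,2) - (2,3)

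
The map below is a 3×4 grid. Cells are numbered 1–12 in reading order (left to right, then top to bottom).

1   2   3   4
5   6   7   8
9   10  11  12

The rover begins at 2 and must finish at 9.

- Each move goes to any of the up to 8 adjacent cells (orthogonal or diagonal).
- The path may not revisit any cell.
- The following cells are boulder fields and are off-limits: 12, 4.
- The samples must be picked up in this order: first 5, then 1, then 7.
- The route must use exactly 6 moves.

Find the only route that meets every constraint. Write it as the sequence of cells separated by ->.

The waypoints must appear in the order 5, 1, 7, with no cell reused.
Route from 2: down-left to 5, up to 1, down-right to 6, right to 7, down-left to 10, left to 9 — 6 moves in all.
Check: order respected (5 at step 1, 1 at step 2, 7 at step 4); 6 moves as required.

2 -> 5 -> 1 -> 6 -> 7 -> 10 -> 9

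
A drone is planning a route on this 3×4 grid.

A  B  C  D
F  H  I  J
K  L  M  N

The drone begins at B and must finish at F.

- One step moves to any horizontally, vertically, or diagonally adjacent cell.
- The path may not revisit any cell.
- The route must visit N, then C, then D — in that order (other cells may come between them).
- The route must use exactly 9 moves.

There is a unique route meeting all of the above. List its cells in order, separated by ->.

The waypoints must appear in the order N, C, D, with no cell reused.
Route from B: down 1 to H, down-right 1 to M, right 1 to N, up 1 to J, up-left 1 to C, right 1 to D, down-left 2 to L, up-left 1 to F — 9 moves in all.
Check: order respected (N at step 3, C at step 5, D at step 6); 9 moves as required.

B -> H -> M -> N -> J -> C -> D -> I -> L -> F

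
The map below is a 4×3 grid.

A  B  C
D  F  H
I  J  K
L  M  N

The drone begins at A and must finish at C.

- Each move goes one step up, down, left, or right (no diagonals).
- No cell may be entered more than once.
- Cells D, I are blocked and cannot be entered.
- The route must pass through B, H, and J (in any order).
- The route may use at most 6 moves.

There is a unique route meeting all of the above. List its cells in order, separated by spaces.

A B F J K H C

The 6-move cap with required stops at B, H, J leaves no slack for detours.
Route from A: right 1 to B, down 2 to J, right 1 to K, up 2 to C — 6 moves in all.
Check: all required cells visited; 6 ≤ 6 moves.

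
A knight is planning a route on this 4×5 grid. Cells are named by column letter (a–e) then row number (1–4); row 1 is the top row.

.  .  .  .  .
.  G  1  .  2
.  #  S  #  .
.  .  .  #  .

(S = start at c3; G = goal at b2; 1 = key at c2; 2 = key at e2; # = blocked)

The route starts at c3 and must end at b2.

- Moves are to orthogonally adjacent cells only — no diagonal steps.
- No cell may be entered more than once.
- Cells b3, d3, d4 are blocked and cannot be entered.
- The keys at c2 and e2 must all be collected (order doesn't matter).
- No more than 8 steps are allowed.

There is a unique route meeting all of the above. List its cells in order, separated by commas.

The budget equals the shortest possible length, so every move has to be on a shortest route through the required cells.
Route from c3: up 1 to c2, right 2 to e2, up 1 to e1, left 3 to b1, down 1 to b2 — 8 moves in all.
Check: all required cells visited; 8 ≤ 8 moves.

c3, c2, d2, e2, e1, d1, c1, b1, b2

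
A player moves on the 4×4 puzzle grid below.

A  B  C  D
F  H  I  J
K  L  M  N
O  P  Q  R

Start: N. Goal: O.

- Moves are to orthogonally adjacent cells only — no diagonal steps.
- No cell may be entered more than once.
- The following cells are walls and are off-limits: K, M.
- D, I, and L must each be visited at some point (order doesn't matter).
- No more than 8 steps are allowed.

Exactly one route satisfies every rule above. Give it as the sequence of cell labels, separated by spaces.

Any route must reach D, I, and L and still end at O within 8 moves, so the order of the required stops is forced.
Route from N: 2× up (reaching D), left to C, down to I, left to H, 2× down (reaching P), left to O — 8 moves in all.
Check: all required cells visited; 8 ≤ 8 moves.

N J D C I H L P O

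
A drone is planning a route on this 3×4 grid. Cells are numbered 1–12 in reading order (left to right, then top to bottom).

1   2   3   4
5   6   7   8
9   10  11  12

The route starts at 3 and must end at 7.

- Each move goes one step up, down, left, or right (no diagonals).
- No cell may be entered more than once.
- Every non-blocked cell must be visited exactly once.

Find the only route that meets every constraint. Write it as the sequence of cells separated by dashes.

Need to visit all 12 open cells exactly once, starting at 3 and ending at 7.
Cell 1 has only two open neighbours (5 and 2), so the path must pass straight through it: one of those is the cell it's entered from and the other is where it exits.
Route from 3: right 1 to 4, down 2 to 12, left 3 to 9, up 2 to 1, right 1 to 2, down 1 to 6, right 1 to 7 — 11 moves in all.
Check: all 12 open cells covered.

3 - 4 - 8 - 12 - 11 - 10 - 9 - 5 - 1 - 2 - 6 - 7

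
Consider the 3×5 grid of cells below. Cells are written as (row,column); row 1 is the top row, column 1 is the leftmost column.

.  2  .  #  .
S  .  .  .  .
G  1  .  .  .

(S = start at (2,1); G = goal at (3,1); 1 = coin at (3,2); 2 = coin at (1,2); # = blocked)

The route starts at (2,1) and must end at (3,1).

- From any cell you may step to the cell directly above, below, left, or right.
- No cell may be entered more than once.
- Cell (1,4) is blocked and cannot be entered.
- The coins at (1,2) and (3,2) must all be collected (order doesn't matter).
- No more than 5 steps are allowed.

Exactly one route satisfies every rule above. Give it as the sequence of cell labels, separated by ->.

(2,1) -> (1,1) -> (1,2) -> (2,2) -> (3,2) -> (3,1)

The 5-move cap with required stops at (1,2), (3,2) leaves no slack for detours.
Route from (2,1): up to (1,1), right to (1,2), 2× down (reaching (3,2)), left to (3,1) — 5 moves in all.
Check: all required cells visited; 5 ≤ 5 moves.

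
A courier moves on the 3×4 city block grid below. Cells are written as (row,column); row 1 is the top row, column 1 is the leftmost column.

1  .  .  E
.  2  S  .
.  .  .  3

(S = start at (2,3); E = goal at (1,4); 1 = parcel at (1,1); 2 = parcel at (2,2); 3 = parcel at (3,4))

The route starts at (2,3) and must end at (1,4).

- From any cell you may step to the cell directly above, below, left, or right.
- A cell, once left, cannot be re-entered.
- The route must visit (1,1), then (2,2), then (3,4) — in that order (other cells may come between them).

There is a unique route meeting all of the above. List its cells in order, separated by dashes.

(2,3) - (1,3) - (1,2) - (1,1) - (2,1) - (2,2) - (3,2) - (3,3) - (3,4) - (2,4) - (1,4)

The waypoints must appear in the order (1,1), (2,2), (3,4), with no cell reused.
Route from (2,3): up 1 to (1,3), left 2 to (1,1), down 1 to (2,1), right 1 to (2,2), down 1 to (3,2), right 2 to (3,4), up 2 to (1,4) — 10 moves in all.
Check: order respected (1 at step 3, 2 at step 5, 3 at step 8).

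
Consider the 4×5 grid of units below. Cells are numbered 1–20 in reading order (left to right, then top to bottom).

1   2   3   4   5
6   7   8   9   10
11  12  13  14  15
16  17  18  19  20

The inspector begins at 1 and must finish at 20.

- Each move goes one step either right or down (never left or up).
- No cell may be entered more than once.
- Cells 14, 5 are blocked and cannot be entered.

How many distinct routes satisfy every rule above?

14

A right/down-only route from 1 to 20 makes exactly 3 down-moves and 4 right-moves in some order.
With no other constraints that would be C(7,3) = 35 routes.
Subtract routes through each blocked cell (inclusion–exclusion for overlaps): − through 5: 1 − through 14: 20 → 14.
That gives 14 routes.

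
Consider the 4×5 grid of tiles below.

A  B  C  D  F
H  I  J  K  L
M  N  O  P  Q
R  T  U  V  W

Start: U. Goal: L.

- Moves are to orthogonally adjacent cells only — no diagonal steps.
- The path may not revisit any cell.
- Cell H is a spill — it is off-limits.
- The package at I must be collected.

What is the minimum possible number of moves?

Any route passes through I somewhere between U and L. Summing Manhattan distances along the two legs (U → I → L) gives a lower bound of 3 + 3 = 6 moves.
A route of 6 moves achieves this: U → O → N → I → J → K → L.
Since 6 matches the lower bound, it is optimal.

6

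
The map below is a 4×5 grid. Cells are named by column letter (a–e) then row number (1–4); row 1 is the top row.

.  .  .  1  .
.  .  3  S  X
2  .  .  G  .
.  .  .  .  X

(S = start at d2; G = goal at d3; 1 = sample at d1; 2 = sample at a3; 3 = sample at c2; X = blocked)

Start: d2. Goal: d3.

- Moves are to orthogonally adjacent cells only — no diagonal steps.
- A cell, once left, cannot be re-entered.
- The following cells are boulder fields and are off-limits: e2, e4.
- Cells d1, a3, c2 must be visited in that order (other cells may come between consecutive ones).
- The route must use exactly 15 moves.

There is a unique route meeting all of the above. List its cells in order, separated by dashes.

d2 - d1 - c1 - b1 - a1 - a2 - a3 - a4 - b4 - b3 - b2 - c2 - c3 - c4 - d4 - d3

The waypoints must appear in the order d1, a3, c2, with no cell reused.
Route from d2: up 1 to d1, left 3 to a1, down 3 to a4, right 1 to b4, up 2 to b2, right 1 to c2, down 2 to c4, right 1 to d4, up 1 to d3 — 15 moves in all.
Check: order respected (1 at step 1, 2 at step 6, 3 at step 11); 15 moves as required.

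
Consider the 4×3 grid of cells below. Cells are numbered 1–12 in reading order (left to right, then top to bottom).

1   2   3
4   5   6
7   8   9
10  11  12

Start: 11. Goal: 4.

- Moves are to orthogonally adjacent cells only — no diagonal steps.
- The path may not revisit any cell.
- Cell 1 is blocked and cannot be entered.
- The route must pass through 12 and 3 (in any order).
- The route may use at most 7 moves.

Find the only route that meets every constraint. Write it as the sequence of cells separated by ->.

The 7-move cap with required stops at 12, 3 leaves no slack for detours.
Route from 11: right 1 to 12, up 3 to 3, left 1 to 2, down 1 to 5, left 1 to 4 — 7 moves in all.
Check: all required cells visited; 7 ≤ 7 moves.

11 -> 12 -> 9 -> 6 -> 3 -> 2 -> 5 -> 4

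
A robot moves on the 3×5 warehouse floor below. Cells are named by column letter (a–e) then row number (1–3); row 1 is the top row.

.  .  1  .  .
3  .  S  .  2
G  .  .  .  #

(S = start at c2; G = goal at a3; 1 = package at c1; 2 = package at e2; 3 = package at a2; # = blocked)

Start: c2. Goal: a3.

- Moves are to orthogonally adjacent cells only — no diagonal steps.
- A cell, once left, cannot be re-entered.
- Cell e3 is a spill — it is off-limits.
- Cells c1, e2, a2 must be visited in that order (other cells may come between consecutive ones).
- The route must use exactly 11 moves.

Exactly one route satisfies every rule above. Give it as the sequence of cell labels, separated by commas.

The waypoints must appear in the order c1, e2, a2, with no cell reused.
Route from c2: up to c1, 2× right (reaching e1), down to e2, left to d2, down to d3, 2× left (reaching b3), up to b2, left to a2, down to a3 — 11 moves in all.
Check: order respected (1 at step 1, 2 at step 4, 3 at step 10); 11 moves as required.

c2, c1, d1, e1, e2, d2, d3, c3, b3, b2, a2, a3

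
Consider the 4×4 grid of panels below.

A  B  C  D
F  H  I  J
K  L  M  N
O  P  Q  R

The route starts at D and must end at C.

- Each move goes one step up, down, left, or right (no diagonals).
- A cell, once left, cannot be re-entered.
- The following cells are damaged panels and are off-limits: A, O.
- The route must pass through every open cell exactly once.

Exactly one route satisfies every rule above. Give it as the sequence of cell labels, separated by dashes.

Need to visit all 14 open cells exactly once, starting at D and ending at C.
Cell K has only two open neighbours (F and L), so the path must pass straight through it: one of those is the cell it's entered from and the other is where it exits.
Route from D: down 1 to J, left 1 to I, down 1 to M, right 1 to N, down 1 to R, left 2 to P, up 1 to L, left 1 to K, up 1 to F, right 1 to H, up 1 to B, right 1 to C — 13 moves in all.
Check: all 14 open cells covered.

D - J - I - M - N - R - Q - P - L - K - F - H - B - C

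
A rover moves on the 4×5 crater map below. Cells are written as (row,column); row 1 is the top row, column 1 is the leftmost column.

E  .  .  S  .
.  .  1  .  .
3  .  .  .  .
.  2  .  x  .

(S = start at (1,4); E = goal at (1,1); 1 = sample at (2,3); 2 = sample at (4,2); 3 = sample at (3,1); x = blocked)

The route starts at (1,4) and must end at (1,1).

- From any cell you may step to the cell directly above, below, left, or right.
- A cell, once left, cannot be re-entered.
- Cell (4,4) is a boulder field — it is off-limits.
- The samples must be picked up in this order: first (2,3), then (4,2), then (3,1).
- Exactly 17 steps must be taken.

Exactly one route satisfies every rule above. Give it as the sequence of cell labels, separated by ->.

The waypoints must appear in the order (2,3), (4,2), (3,1), with no cell reused.
Route from (1,4): right to (1,5), 2× down (reaching (3,5)), left to (3,4), up to (2,4), left to (2,3), up to (1,3), left to (1,2), 2× down (reaching (3,2)), right to (3,3), down to (4,3), 2× left (reaching (4,1)), 3× up (reaching (1,1)) — 17 moves in all.
Check: order respected (1 at step 6, 2 at step 13, 3 at step 15); 17 moves as required.

(1,4) -> (1,5) -> (2,5) -> (3,5) -> (3,4) -> (2,4) -> (2,3) -> (1,3) -> (1,2) -> (2,2) -> (3,2) -> (3,3) -> (4,3) -> (4,2) -> (4,1) -> (3,1) -> (2,1) -> (1,1)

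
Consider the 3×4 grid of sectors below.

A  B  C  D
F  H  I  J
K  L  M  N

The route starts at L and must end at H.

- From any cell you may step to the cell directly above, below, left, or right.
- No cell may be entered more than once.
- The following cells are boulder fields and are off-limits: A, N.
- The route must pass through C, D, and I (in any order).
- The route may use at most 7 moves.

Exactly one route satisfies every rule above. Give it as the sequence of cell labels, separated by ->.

Any route must reach C, D, and I and still end at H within 7 moves, so the order of the required stops is forced.
Route from L: right 1 to M, up 1 to I, right 1 to J, up 1 to D, left 2 to B, down 1 to H — 7 moves in all.
Check: all required cells visited; 7 ≤ 7 moves.

L -> M -> I -> J -> D -> C -> B -> H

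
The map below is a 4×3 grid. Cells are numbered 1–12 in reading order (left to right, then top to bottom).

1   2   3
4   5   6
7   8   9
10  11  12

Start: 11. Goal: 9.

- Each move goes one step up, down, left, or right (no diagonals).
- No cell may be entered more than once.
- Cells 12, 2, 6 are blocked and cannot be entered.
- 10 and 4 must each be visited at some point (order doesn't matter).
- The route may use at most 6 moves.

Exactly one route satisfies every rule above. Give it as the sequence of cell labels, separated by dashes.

11 - 10 - 7 - 4 - 5 - 8 - 9

The budget equals the shortest possible length, so every move has to be on a shortest route through the required cells.
Route from 11: left to 10, 2× up (reaching 4), right to 5, down to 8, right to 9 — 6 moves in all.
Check: all required cells visited; 6 ≤ 6 moves.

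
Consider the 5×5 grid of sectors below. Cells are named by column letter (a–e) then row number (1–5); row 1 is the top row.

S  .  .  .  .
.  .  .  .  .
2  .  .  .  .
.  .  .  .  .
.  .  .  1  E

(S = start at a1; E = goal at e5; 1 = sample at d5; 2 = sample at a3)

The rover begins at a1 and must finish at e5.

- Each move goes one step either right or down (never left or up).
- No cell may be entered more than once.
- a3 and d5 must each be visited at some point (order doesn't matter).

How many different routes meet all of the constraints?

A right/down-only route from a1 to e5 makes exactly 4 down-moves and 4 right-moves in some order.
With no other constraints that would be C(8,4) = 70 routes.
A monotone route can only reach the required cells in the order a3, d5, so split there and multiply the segment counts: a1→a3: 1; a3→d5: 10; d5→e5: 1; product = 10.
That gives 10 routes.

10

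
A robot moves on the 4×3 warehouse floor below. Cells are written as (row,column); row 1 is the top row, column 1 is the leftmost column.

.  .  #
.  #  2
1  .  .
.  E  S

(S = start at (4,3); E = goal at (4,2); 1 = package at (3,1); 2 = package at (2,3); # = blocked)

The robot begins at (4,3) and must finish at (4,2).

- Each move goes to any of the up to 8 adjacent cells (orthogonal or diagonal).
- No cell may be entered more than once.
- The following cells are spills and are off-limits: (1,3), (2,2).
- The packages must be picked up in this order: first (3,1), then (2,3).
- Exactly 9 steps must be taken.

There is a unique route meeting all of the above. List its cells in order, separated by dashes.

The waypoints must appear in the order (3,1), (2,3), with no cell reused.
Route from (4,3): up-left to (3,2), down-left to (4,1), 3× up (reaching (1,1)), right to (1,2), down-right to (2,3), down to (3,3), down-left to (4,2) — 9 moves in all.
Check: order respected (1 at step 3, 2 at step 7); 9 moves as required.

(4,3) - (3,2) - (4,1) - (3,1) - (2,1) - (1,1) - (1,2) - (2,3) - (3,3) - (4,2)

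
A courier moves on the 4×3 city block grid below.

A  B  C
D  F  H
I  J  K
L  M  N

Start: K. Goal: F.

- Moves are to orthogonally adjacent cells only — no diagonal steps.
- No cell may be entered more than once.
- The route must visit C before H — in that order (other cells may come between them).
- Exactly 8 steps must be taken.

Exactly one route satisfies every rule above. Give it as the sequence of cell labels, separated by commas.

K, J, I, D, A, B, C, H, F

The waypoints must appear in the order C, H, with no cell reused.
Route from K: left 2 to I, up 2 to A, right 2 to C, down 1 to H, left 1 to F — 8 moves in all.
Check: order respected (C at step 6, H at step 7); 8 moves as required.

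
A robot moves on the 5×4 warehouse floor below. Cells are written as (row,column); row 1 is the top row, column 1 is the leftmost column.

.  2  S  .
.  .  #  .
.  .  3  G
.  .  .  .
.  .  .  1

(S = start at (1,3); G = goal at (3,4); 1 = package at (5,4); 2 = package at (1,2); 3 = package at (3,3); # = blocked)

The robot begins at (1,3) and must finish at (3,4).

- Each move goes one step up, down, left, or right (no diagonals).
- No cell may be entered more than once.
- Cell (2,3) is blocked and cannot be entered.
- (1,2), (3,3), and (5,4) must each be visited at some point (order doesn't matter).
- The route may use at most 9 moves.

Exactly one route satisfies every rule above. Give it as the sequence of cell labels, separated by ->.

The budget equals the shortest possible length, so every move has to be on a shortest route through the required cells.
Route from (1,3): left to (1,2), 2× down (reaching (3,2)), right to (3,3), 2× down (reaching (5,3)), right to (5,4), 2× up (reaching (3,4)) — 9 moves in all.
Check: all required cells visited; 9 ≤ 9 moves.

(1,3) -> (1,2) -> (2,2) -> (3,2) -> (3,3) -> (4,3) -> (5,3) -> (5,4) -> (4,4) -> (3,4)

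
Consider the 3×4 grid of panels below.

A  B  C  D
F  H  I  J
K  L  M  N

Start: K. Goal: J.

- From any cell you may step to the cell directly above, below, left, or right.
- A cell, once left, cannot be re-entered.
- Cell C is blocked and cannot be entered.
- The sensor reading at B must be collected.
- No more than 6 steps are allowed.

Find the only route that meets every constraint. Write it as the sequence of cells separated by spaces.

Any route must reach B and still end at J within 6 moves, so the order of the required stops is forced.
Route from K: up 2 to A, right 1 to B, down 1 to H, right 2 to J — 6 moves in all.
Check: all required cells visited; 6 ≤ 6 moves.

K F A B H I J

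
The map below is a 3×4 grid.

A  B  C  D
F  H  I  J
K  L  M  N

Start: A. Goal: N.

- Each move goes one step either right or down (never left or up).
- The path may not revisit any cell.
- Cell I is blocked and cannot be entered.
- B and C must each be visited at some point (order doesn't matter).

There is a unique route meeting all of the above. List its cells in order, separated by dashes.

A - B - C - D - J - N

Moves only go right or down, so the column and row indices never decrease.
Route from A: right 3 to D, down 2 to N — 5 moves in all.
Check: all required cells visited.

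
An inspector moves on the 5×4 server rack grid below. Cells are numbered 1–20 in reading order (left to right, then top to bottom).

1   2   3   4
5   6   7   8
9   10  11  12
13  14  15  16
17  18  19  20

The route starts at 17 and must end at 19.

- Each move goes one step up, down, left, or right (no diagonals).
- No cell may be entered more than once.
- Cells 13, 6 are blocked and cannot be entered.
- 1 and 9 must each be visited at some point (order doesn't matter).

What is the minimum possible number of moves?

Any route passes through 1 and 9 in some order between 17 and 19. Summing Manhattan distances along each leg and taking the cheapest ordering (17 → 9 → 1 → 19) gives a lower bound of 2 + 2 + 6 = 10 moves.
That bound ignores the blocked cells. Measuring each leg by the fewest moves that actually steer around them (17→9: 4; 9→1: 2; 1→19: 6) raises the lower bound to 12.
A route of 12 moves exists: 17 → 18 → 14 → 10 → 9 → 5 → 1 → 2 → 3 → 7 → 11 → 15 → 19.
Since 12 matches that lower bound, it is optimal.

12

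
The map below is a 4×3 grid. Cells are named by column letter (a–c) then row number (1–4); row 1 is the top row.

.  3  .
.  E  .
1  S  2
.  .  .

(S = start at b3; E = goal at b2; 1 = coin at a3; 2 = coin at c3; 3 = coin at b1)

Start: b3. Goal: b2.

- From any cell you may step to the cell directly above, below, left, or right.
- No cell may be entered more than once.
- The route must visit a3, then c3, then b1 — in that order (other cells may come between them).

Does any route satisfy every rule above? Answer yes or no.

One route that works: b3 → a3 → a4 → b4 → c4 → c3 → c2 → c1 → b1 → b2.

yes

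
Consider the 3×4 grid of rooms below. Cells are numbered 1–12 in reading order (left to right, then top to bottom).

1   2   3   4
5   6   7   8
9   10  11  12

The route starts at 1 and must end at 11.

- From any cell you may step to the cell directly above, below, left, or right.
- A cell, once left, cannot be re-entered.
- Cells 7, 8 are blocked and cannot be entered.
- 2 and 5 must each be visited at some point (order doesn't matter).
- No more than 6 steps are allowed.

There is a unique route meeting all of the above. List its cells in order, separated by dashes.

1 - 2 - 6 - 5 - 9 - 10 - 11

The budget equals the shortest possible length, so every move has to be on a shortest route through the required cells.
Route from 1: right to 2, down to 6, left to 5, down to 9, 2× right (reaching 11) — 6 moves in all.
Check: all required cells visited; 6 ≤ 6 moves.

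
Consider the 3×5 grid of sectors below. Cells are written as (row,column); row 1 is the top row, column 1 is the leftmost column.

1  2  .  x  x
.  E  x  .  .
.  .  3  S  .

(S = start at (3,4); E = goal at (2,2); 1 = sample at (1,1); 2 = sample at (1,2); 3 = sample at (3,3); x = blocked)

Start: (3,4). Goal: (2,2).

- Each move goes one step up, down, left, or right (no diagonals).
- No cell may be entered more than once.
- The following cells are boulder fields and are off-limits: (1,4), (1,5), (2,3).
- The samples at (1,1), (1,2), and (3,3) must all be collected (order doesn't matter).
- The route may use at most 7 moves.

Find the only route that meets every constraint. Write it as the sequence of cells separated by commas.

The 7-move cap with required stops at (1,1), (1,2), (3,3) leaves no slack for detours.
Route from (3,4): 3× left (reaching (3,1)), 2× up (reaching (1,1)), right to (1,2), down to (2,2) — 7 moves in all.
Check: all required cells visited; 7 ≤ 7 moves.

(3,4), (3,3), (3,2), (3,1), (2,1), (1,1), (1,2), (2,2)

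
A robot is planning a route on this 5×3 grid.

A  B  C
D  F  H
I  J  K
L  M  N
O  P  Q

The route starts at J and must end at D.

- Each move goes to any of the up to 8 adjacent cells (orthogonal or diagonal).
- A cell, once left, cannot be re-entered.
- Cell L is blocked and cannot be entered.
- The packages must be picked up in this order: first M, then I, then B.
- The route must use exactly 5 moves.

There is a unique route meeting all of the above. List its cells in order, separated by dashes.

J - M - I - F - B - D

The waypoints must appear in the order M, I, B, with no cell reused.
Route from J: down 1 to M, up-left 1 to I, up-right 1 to F, up 1 to B, down-left 1 to D — 5 moves in all.
Check: order respected (M at step 1, I at step 2, B at step 4); 5 moves as required.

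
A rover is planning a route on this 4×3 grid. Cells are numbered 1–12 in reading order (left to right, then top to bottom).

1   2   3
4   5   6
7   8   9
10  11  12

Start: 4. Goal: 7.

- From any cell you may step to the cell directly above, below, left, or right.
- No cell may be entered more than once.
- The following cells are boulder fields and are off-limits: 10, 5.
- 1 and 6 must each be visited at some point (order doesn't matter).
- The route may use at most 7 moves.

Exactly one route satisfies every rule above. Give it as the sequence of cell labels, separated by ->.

Any route must reach 1 and 6 and still end at 7 within 7 moves, so the order of the required stops is forced.
Route from 4: up 1 to 1, right 2 to 3, down 2 to 9, left 2 to 7 — 7 moves in all.
Check: all required cells visited; 7 ≤ 7 moves.

4 -> 1 -> 2 -> 3 -> 6 -> 9 -> 8 -> 7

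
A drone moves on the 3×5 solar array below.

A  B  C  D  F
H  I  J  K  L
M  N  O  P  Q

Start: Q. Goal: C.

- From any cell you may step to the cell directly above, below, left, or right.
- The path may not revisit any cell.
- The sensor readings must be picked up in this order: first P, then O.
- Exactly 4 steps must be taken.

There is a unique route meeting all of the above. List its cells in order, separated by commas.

Q, P, O, J, C

The waypoints must appear in the order P, O, with no cell reused.
Route from Q: 2× left (reaching O), 2× up (reaching C) — 4 moves in all.
Check: order respected (P at step 1, O at step 2); 4 moves as required.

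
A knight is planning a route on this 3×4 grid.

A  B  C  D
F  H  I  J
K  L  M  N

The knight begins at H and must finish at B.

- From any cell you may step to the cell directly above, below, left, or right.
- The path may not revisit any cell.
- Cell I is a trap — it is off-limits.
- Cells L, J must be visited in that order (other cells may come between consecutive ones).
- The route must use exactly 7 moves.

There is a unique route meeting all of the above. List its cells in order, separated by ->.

The waypoints must appear in the order L, J, with no cell reused.
Route from H: down 1 to L, right 2 to N, up 2 to D, left 2 to B — 7 moves in all.
Check: order respected (L at step 1, J at step 4); 7 moves as required.

H -> L -> M -> N -> J -> D -> C -> B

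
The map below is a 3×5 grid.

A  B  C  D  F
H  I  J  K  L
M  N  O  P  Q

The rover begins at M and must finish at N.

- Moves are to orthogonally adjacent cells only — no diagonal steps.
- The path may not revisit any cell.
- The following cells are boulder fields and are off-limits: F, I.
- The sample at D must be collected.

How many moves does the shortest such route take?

9

Any route passes through D somewhere between M and N. Summing Manhattan distances along the two legs (M → D → N) gives a lower bound of 5 + 4 = 9 moves.
A route of 9 moves achieves this: M → H → A → B → C → D → K → P → O → N.
Since 9 matches the lower bound, it is optimal.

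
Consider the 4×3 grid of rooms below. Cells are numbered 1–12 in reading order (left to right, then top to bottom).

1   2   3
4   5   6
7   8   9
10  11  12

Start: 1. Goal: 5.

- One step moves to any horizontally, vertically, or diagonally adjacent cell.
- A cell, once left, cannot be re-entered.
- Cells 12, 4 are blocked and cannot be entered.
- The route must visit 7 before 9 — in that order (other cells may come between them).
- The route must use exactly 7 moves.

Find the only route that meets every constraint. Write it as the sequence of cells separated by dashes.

The waypoints must appear in the order 7, 9, with no cell reused.
Route from 1: right to 2, down-right to 6, down-left to 8, left to 7, down-right to 11, up-right to 9, up-left to 5 — 7 moves in all.
Check: order respected (7 at step 4, 9 at step 6); 7 moves as required.

1 - 2 - 6 - 8 - 7 - 11 - 9 - 5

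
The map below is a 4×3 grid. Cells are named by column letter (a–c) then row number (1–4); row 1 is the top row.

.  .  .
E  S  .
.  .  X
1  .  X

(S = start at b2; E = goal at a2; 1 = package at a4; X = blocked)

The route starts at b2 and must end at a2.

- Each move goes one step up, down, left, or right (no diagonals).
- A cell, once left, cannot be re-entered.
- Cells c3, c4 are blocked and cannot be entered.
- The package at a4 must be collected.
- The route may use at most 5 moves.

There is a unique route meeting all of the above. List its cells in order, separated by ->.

b2 -> b3 -> b4 -> a4 -> a3 -> a2

The 5-move cap with required stops at a4 leaves no slack for detours.
Route from b2: down 2 to b4, left 1 to a4, up 2 to a2 — 5 moves in all.
Check: all required cells visited; 5 ≤ 5 moves.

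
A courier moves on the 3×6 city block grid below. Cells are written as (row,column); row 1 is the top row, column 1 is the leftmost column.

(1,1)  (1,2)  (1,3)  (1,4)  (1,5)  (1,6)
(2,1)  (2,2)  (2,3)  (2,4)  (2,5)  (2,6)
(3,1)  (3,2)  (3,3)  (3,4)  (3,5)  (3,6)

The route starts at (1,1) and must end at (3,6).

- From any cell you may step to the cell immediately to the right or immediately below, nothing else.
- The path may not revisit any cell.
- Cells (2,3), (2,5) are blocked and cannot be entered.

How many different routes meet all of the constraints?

A right/down-only route from (1,1) to (3,6) makes exactly 2 down-moves and 5 right-moves in some order.
With no other constraints that would be C(7,2) = 21 routes.
Subtract routes through each blocked cell (inclusion–exclusion for overlaps): − through (2,3): 12 − through (2,5): 10 + through (2,3)&(2,5): 6 → 5.
That gives 5 routes.

5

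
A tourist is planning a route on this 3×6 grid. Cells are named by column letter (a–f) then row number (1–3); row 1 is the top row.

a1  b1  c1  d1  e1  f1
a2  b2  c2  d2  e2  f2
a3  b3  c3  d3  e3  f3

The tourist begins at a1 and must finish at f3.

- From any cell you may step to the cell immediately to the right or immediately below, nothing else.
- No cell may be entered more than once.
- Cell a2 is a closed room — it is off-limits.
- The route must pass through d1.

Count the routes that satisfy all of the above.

6

A right/down-only route from a1 to f3 makes exactly 2 down-moves and 5 right-moves in some order.
With no other constraints that would be C(7,2) = 21 routes.
Split at d1 and multiply the segment counts (each segment already excludes blocked cells): a1→d1: 1; d1→f3: 6; product = 6.
That gives 6 routes.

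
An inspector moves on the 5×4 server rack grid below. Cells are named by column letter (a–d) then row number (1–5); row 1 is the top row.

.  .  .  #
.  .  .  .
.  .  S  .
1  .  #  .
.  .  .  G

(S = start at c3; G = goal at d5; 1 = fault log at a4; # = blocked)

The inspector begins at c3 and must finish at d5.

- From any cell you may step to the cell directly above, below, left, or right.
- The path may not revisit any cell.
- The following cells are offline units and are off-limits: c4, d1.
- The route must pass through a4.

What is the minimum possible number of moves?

Any route passes through a4 somewhere between c3 and d5. Summing Manhattan distances along the two legs (c3 → a4 → d5) gives a lower bound of 3 + 4 = 7 moves.
A route of 7 moves achieves this: c3 → b3 → b4 → a4 → a5 → b5 → c5 → d5.
Since 7 matches the lower bound, it is optimal.

7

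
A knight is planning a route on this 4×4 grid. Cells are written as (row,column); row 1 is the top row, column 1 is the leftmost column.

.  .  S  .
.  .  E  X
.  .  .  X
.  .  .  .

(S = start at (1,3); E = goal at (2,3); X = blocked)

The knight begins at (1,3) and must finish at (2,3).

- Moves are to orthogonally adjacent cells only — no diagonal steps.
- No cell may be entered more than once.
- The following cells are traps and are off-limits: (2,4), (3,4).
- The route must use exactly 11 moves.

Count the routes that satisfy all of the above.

2

Need simple routes of exactly 11 moves from (1,3) to (2,3) (Manhattan distance 1, so 5 moves are spent on a detour and 5 undoing it).
Enumerating: (1,3) (1,2) (1,1) (2,1) (3,1) (4,1) (4,2) (4,3) (3,3) (3,2) (2,2) (2,3) | (1,3) (1,2) (1,1) (2,1) (2,2) (3,2) (3,1) (4,1) (4,2) (4,3) (3,3) (2,3).
That gives 2 routes.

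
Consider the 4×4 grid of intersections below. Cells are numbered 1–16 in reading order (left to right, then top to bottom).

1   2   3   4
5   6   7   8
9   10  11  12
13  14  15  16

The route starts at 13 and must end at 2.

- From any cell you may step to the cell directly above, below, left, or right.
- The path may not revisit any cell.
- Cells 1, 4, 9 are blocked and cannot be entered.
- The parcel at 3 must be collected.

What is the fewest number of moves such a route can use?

6

Any route passes through 3 somewhere between 13 and 2. Summing Manhattan distances along the two legs (13 → 3 → 2) gives a lower bound of 5 + 1 = 6 moves.
A route of 6 moves achieves this: 13 → 14 → 10 → 6 → 7 → 3 → 2.
Since 6 matches the lower bound, it is optimal.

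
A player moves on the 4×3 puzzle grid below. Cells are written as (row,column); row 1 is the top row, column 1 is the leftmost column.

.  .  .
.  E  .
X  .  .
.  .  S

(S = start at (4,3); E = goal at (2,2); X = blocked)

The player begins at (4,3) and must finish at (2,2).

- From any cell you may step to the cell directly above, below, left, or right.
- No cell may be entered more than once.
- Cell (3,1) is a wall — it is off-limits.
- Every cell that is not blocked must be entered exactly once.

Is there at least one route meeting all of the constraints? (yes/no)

no

Cell (4,1) has only one open neighbour but is neither the start nor the goal, so a Hamiltonian route would have to both enter and leave it through the same neighbour — impossible without revisiting.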